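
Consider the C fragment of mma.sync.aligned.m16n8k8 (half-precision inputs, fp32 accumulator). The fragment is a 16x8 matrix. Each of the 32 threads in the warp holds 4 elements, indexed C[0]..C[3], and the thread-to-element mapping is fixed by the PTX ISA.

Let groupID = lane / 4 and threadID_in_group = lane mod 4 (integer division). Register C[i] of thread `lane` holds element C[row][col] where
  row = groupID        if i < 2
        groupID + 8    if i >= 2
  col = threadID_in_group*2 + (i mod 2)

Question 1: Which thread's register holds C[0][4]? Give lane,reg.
2,0

r=0->g=0,rb=0  c=4->t=2,b0=0
L=0*4+2=2  i=0*2+0=0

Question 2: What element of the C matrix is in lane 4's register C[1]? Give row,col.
1,1

lane 4: grp=1 (4/4), tig=0 (4%4)
i=1: r=1+0=1, c=0*2+1=1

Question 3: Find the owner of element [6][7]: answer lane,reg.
27,1

r=6⇒gr=6,Rb=0  c=7⇒th=3,odd=1
L=6*4+3=27  i=0*2+1=1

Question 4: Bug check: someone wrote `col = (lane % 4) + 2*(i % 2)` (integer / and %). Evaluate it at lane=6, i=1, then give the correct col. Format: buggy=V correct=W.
buggy=4 correct=5

`(lane % 4) + 2*(i % 2)`[6,1]->4
lane 6->6/4=1, 6 mod 4=2
i=1  r:1+0->1  c:2·2+1->5
col: 4 vs 5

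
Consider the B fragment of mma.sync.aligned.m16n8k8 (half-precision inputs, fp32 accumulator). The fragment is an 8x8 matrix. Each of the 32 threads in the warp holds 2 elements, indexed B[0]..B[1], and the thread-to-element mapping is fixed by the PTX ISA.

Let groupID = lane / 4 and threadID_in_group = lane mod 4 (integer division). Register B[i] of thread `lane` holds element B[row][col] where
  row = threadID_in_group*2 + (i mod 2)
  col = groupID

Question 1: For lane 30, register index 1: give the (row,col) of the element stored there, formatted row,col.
lane 30->30/4=7, 30 mod 4=2
i=1  r:2·2+1->5  c:7

5,7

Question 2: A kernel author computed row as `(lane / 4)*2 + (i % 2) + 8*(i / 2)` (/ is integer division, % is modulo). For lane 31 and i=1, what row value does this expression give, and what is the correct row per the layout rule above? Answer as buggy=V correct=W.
buggy=15 correct=7

`(lane / 4)*2 + (i % 2) + 8*(i / 2)`[31,1]->15
lane 31: gid=7 (31/4), tid=3 (31%4)
i=1: r=3*2+1=7, c=gid=7
row: 15 vs 7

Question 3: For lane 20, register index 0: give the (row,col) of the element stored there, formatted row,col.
lane 20: g=5 (20/4), t=0 (20%4)
i=0: r=0*2+0=0, c=g=5

0,5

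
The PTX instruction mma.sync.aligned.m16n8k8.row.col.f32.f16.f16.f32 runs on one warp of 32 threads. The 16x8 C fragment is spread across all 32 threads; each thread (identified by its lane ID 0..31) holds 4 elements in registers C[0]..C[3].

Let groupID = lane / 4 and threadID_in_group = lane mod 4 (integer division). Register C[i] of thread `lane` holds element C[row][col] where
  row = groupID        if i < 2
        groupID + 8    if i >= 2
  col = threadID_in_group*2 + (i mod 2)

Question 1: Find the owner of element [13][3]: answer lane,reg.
21,3

r=13⇒gr=5,Rb=1  c=3⇒th=1,odd=1
L=5*4+1=21  i=1*2+1=3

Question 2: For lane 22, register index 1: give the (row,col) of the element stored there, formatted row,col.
5,5

22: grp=5,tig=2
[1] (5+0,2*2+1) = (5,5)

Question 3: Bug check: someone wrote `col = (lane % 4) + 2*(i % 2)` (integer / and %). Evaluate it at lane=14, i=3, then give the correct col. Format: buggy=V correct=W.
buggy=4 correct=5

`(lane % 4) + 2*(i % 2)`[14,3]⇒4
L=14⇒gr=14>>2=3, th=14&3=2
[3]⇒row 3+8=11  col 2·2+1=5
col: 4 vs 5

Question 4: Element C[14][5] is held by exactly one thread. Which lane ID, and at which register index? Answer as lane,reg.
26,3

r=14⇒gr=6,Rb=1  c=5⇒th=2,odd=1
L=6*4+2=26  i=1*2+1=3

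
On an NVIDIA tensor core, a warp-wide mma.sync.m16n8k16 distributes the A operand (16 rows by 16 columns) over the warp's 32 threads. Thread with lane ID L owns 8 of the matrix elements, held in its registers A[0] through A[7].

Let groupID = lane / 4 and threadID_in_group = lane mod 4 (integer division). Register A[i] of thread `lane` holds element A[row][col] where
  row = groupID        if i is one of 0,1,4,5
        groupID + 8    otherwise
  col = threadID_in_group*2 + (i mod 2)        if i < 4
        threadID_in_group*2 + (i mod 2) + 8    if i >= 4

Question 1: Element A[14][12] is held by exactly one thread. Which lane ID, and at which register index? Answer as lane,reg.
r: 14->gid=6,r8=1  c: 12->c8=1,tid=2,i&1=0
L=6*4+2=26  i=1*4+1*2+0=6

26,6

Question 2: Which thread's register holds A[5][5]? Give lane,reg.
r=5→G=5,rhi=0  c=5→chi=0,T=2,p=1
L=5*4+2=22  i=0*4+0*2+1=1

22,1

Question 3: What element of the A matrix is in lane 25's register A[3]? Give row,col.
14,3

lane 25=>25/4=6, 25 mod 4=1
i=3  r:6+8=>14  c:2·1+1+0=>3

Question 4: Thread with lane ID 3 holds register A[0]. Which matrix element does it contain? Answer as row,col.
0,6

3: gid=0,tid=3
[0] (0+0,3*2+0+0) = (0,6)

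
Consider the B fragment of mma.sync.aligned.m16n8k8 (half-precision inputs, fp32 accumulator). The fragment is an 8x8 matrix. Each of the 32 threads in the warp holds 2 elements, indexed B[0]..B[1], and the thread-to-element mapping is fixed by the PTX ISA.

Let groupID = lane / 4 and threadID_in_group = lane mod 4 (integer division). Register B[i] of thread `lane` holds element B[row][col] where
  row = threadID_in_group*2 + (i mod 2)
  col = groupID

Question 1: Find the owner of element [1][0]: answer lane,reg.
0,1

c=0⇒gr=0  r=1⇒th=0,odd=1
L=0*4+0=0  i=1=1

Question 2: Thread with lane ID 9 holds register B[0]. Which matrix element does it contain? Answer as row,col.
lane 9=>9/4=2, 9 mod 4=1
i=0  r:2·1+0=>2  c:2

2,2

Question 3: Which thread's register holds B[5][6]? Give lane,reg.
26,1

c=6→G=6  r=5→T=2,p=1
L=6*4+2=26  i=1=1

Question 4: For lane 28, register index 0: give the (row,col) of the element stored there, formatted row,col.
lane 28: G=7 (28/4), T=0 (28%4)
i=0: r=0*2+0=0, c=G=7

0,7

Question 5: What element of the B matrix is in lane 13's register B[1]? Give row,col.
13: gr=3,th=1
[1] (1*2+1,3) = (3,3)

3,3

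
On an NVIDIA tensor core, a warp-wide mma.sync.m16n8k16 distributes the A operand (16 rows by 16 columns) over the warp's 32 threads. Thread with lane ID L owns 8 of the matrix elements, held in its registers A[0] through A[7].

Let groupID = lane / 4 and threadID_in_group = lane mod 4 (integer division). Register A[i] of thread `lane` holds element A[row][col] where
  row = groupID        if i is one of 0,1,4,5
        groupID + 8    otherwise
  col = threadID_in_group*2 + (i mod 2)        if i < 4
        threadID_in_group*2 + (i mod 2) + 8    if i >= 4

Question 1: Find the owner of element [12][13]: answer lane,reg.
18,7

r=12⇒gr=4,Rb=1  c=13⇒Cb=1,th=2,odd=1
L=4*4+2=18  i=1*4+1*2+1=7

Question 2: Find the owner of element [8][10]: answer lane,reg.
r:8=>grp=0,rB=1  c:10=>cB=1,tig=1,lo=0
L=0*4+1=1  i=1*4+1*2+0=6

1,6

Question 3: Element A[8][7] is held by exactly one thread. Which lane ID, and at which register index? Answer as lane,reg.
3,3

r=8->g=0,rb=1  c=7->cb=0,t=3,b0=1
L=0*4+3=3  i=0*4+1*2+1=3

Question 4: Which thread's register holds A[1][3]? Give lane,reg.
r=1→G=1,rhi=0  c=3→chi=0,T=1,p=1
L=1*4+1=5  i=0*4+0*2+1=1

5,1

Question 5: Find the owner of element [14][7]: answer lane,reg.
r: 14->gid=6,r8=1  c: 7->c8=0,tid=3,i&1=1
L=6*4+3=27  i=0*4+1*2+1=3

27,3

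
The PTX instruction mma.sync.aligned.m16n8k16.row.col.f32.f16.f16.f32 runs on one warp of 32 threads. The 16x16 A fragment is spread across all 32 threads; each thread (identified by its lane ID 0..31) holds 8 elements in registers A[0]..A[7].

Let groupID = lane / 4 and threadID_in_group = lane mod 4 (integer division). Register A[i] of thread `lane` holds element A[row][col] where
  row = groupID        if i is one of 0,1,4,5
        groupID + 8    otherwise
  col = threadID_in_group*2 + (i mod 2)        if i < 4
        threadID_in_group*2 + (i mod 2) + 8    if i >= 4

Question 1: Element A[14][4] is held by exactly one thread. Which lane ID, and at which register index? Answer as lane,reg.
26,2

r=14⇒gr=6,Rb=1  c=4⇒Cb=0,th=2,odd=0
L=6*4+2=26  i=0*4+1*2+0=2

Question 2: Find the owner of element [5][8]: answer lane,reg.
r=5→G=5,rhi=0  c=8→chi=1,T=0,p=0
L=5*4+0=20  i=1*4+0*2+0=4

20,4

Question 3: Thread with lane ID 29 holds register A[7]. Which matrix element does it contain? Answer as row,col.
lane 29: grp=7 (29/4), tig=1 (29%4)
i=7: r=7+8=15, c=1*2+1+8=11

15,11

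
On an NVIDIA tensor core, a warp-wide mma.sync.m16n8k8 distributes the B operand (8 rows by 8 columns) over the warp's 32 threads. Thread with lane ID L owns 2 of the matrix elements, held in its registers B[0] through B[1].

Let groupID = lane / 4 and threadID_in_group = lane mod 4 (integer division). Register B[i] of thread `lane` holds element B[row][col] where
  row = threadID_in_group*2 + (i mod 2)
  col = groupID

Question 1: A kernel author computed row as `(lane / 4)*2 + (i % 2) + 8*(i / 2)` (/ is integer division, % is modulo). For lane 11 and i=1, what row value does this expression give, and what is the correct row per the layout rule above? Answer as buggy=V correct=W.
`(lane / 4)*2 + (i % 2) + 8*(i / 2)`[11,1]→5
L=11→G=11>>2=2, T=11&3=3
[1]→row 3·2+1=7  col G=2
row: 5 vs 7

buggy=5 correct=7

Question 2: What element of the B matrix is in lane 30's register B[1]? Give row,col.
5,7

L=30→G=30>>2=7, T=30&3=2
[1]→row 2·2+1=5  col G=7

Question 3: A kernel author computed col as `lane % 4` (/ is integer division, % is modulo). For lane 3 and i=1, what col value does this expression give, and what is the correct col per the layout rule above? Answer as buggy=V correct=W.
buggy=3 correct=0

`lane % 4`[3,1]->3
L=3->gid=3>>2=0, tid=3&3=3
[1]->row 3·2+1=7  col gid=0
col: 3 vs 0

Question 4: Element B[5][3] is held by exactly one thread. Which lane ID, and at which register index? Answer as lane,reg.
c:3=>grp=3  r:5=>tig=2,lo=1
L=3*4+2=14  i=1=1

14,1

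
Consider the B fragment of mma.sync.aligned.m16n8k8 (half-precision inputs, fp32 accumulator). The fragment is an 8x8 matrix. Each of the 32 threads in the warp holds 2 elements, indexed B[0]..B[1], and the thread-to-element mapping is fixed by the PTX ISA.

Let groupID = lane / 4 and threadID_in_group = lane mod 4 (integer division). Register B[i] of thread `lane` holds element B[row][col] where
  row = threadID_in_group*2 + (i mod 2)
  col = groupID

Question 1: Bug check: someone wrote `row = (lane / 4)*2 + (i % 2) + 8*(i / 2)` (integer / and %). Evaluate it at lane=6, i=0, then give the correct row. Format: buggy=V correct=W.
`(lane / 4)*2 + (i % 2) + 8*(i / 2)`[6,0]⇒2
L=6⇒gr=6>>2=1, th=6&3=2
[0]⇒row 2·2+0=4  col gr=1
row: 2 vs 4

buggy=2 correct=4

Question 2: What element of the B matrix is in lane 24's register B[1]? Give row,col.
1,6

lane 24: g=6 (24/4), t=0 (24%4)
i=1: r=0*2+1=1, c=g=6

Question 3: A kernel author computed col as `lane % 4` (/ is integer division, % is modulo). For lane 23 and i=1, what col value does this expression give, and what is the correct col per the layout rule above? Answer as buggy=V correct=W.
buggy=3 correct=5

`lane % 4`[23,1]⇒3
L=23⇒gr=23>>2=5, th=23&3=3
[1]⇒row 3·2+1=7  col gr=5
col: 3 vs 5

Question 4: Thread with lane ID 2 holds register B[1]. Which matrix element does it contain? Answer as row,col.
2: G=0,T=2
[1] (2*2+1,0) = (5,0)

5,0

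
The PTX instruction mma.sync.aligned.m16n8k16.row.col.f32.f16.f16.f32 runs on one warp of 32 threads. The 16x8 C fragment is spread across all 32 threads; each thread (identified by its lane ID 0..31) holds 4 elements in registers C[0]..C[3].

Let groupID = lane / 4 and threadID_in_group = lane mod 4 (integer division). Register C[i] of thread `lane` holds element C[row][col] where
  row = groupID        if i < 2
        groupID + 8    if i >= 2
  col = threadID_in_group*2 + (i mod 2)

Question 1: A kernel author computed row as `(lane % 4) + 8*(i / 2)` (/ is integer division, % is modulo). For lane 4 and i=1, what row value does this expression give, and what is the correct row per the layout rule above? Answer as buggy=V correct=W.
buggy=0 correct=1

`(lane % 4) + 8*(i / 2)`[4,1]->0
lane 4: gid=1 (4/4), tid=0 (4%4)
i=1: r=1+0=1, c=0*2+1=1
row: 0 vs 1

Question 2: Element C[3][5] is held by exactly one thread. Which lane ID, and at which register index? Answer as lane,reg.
r=3⇒gr=3,Rb=0  c=5⇒th=2,odd=1
L=3*4+2=14  i=0*2+1=1

14,1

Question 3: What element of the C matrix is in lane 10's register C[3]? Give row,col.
10,5

L=10->gid=10>>2=2, tid=10&3=2
[3]->row 2+8=10  col 2·2+1=5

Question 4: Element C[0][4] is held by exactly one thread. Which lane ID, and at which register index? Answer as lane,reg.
r: 0->gid=0,r8=0  c: 4->tid=2,i&1=0
L=0*4+2=2  i=0*2+0=0

2,0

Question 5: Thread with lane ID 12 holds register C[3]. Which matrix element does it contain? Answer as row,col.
11,1

12: grp=3,tig=0
[3] (3+8,0*2+1) = (11,1)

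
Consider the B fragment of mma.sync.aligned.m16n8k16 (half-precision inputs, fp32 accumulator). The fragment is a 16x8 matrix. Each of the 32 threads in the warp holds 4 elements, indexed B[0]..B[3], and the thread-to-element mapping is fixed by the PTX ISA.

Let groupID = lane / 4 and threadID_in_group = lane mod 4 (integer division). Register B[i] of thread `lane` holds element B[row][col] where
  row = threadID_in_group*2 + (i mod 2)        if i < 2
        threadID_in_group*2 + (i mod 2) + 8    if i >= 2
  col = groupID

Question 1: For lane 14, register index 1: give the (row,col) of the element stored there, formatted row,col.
5,3

lane 14: gid=3 (14/4), tid=2 (14%4)
i=1: r=2*2+1+0=5, c=gid=3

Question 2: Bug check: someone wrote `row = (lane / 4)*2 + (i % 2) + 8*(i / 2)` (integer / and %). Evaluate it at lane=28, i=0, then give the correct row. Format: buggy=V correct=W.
buggy=14 correct=0

`(lane / 4)*2 + (i % 2) + 8*(i / 2)`[28,0]⇒14
28: gr=7,th=0
[0] (0*2+0+0,7) = (0,7)
row: 14 vs 0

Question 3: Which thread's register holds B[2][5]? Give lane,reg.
c: 5->gid=5  r: 2->r8=0,tid=1,i&1=0
L=5*4+1=21  i=0*2+0=0

21,0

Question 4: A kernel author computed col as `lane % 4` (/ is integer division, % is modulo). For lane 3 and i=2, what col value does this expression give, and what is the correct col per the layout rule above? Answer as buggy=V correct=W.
buggy=3 correct=0

`lane % 4`[3,2]->3
L=3->g=3>>2=0, t=3&3=3
[2]->row 3·2+0+8=14  col g=0
col: 3 vs 0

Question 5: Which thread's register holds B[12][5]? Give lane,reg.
22,2

c=5->g=5  r=12->rb=1,t=2,b0=0
L=5*4+2=22  i=1*2+0=2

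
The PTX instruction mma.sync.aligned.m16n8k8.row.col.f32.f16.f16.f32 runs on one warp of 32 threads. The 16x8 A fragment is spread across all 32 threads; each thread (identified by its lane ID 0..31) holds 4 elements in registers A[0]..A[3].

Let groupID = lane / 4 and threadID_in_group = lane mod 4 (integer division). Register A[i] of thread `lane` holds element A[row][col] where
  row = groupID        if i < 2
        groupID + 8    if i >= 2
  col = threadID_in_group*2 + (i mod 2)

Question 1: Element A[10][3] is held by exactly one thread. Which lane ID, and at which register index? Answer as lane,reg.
r=10⇒gr=2,Rb=1  c=3⇒th=1,odd=1
L=2*4+1=9  i=1*2+1=3

9,3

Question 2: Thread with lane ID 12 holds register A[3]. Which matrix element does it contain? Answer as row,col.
11,1

12: grp=3,tig=0
[3] (3+8,0*2+1) = (11,1)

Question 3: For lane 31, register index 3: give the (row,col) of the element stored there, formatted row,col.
L=31->g=31>>2=7, t=31&3=3
[3]->row 7+8=15  col 3·2+1=7

15,7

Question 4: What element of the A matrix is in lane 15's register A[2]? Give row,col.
lane 15: gid=3 (15/4), tid=3 (15%4)
i=2: r=3+8=11, c=3*2+0=6

11,6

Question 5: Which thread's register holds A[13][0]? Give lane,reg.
20,2

r=13⇒gr=5,Rb=1  c=0⇒th=0,odd=0
L=5*4+0=20  i=1*2+0=2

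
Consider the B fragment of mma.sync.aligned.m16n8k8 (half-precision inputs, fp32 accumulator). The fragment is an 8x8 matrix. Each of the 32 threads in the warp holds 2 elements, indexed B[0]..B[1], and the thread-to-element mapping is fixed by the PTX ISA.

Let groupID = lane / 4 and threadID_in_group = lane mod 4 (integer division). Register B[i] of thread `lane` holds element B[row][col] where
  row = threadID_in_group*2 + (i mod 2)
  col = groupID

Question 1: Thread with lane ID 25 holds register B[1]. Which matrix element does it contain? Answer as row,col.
lane 25=>25/4=6, 25 mod 4=1
i=1  r:2·1+1=>3  c:6

3,6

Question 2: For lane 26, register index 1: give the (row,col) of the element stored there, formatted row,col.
5,6

lane 26->26/4=6, 26 mod 4=2
i=1  r:2·2+1->5  c:6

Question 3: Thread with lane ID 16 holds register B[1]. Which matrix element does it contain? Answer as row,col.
1,4

lane 16: gr=4 (16/4), th=0 (16%4)
i=1: r=0*2+1=1, c=gr=4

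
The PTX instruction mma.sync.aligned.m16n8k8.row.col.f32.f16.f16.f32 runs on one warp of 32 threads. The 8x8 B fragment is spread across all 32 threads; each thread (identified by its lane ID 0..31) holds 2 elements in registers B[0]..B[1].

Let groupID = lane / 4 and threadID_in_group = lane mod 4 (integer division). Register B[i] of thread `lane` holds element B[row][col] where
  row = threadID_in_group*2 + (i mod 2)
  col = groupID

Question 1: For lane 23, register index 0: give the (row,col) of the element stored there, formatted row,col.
6,5

lane 23->23/4=5, 23 mod 4=3
i=0  r:2·3+0->6  c:5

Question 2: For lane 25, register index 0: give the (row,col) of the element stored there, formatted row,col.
lane 25: grp=6 (25/4), tig=1 (25%4)
i=0: r=1*2+0=2, c=grp=6

2,6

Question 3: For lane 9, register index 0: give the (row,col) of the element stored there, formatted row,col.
2,2

L=9=>grp=9>>2=2, tig=9&3=1
[0]=>row 1·2+0=2  col grp=2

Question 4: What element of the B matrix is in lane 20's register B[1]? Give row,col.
lane 20: grp=5 (20/4), tig=0 (20%4)
i=1: r=0*2+1=1, c=grp=5

1,5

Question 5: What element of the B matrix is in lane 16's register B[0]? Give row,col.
0,4

lane 16: g=4 (16/4), t=0 (16%4)
i=0: r=0*2+0=0, c=g=4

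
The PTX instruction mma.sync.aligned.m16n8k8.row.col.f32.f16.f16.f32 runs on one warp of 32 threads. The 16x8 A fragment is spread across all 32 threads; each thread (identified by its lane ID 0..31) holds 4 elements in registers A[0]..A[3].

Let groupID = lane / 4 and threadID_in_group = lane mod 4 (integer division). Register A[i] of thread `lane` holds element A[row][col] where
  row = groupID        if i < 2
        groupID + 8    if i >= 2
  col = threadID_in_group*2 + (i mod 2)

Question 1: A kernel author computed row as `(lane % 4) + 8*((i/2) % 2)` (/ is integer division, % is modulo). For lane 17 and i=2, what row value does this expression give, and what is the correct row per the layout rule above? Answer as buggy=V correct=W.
`(lane % 4) + 8*((i/2) % 2)`[17,2]→9
lane 17: G=4 (17/4), T=1 (17%4)
i=2: r=4+8=12, c=1*2+0=2
row: 9 vs 12

buggy=9 correct=12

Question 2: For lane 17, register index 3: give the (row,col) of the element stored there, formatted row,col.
12,3

L=17->g=17>>2=4, t=17&3=1
[3]->row 4+8=12  col 1·2+1=3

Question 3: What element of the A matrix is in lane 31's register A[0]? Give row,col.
7,6

lane 31: gr=7 (31/4), th=3 (31%4)
i=0: r=7+0=7, c=3*2+0=6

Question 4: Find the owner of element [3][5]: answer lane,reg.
14,1

r=3→G=3,rhi=0  c=5→T=2,p=1
L=3*4+2=14  i=0*2+1=1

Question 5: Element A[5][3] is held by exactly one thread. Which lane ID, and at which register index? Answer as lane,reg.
r=5⇒gr=5,Rb=0  c=3⇒th=1,odd=1
L=5*4+1=21  i=0*2+1=1

21,1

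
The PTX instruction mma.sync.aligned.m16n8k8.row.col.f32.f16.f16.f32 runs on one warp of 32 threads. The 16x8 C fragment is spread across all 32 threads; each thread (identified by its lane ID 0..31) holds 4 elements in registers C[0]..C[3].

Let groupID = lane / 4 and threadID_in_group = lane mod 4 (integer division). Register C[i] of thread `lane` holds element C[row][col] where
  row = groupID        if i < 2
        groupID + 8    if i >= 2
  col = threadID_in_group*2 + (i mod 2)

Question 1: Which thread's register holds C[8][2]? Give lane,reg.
r=8→G=0,rhi=1  c=2→T=1,p=0
L=0*4+1=1  i=1*2+0=2

1,2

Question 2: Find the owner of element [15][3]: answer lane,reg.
29,3

r: 15->gid=7,r8=1  c: 3->tid=1,i&1=1
L=7*4+1=29  i=1*2+1=3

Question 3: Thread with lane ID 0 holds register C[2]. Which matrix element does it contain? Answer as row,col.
8,0

0: grp=0,tig=0
[2] (0+8,0*2+0) = (8,0)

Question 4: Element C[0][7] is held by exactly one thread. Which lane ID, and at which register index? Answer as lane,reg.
r=0→G=0,rhi=0  c=7→T=3,p=1
L=0*4+3=3  i=0*2+1=1

3,1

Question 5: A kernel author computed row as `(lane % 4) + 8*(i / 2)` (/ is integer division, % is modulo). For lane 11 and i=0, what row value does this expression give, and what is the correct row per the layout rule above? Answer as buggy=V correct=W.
`(lane % 4) + 8*(i / 2)`[11,0]->3
lane 11->11/4=2, 11 mod 4=3
i=0  r:2+0->2  c:2·3+0->6
row: 3 vs 2

buggy=3 correct=2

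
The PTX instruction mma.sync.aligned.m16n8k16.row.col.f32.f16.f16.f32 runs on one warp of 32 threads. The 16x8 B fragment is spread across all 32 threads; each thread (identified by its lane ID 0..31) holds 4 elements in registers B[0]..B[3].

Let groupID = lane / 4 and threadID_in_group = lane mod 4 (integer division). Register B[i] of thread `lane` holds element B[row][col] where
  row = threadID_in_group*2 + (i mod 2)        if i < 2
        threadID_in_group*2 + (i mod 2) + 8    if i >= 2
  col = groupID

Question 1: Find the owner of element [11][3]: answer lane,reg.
13,3

c=3⇒gr=3  r=11⇒Rb=1,th=1,odd=1
L=3*4+1=13  i=1*2+1=3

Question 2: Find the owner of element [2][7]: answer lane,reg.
29,0

c=7→G=7  r=2→rhi=0,T=1,p=0
L=7*4+1=29  i=0*2+0=0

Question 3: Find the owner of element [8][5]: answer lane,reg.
20,2

c=5->g=5  r=8->rb=1,t=0,b0=0
L=5*4+0=20  i=1*2+0=2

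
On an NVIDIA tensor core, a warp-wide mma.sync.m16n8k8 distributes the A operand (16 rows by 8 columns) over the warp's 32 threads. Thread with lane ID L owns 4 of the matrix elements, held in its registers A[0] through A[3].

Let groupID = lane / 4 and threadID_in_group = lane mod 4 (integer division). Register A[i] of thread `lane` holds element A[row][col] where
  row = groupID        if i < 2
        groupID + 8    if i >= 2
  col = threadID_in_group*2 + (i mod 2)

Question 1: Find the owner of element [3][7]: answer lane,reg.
15,1

r:3=>grp=3,rB=0  c:7=>tig=3,lo=1
L=3*4+3=15  i=0*2+1=1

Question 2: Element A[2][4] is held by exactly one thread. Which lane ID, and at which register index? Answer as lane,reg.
10,0

r=2⇒gr=2,Rb=0  c=4⇒th=2,odd=0
L=2*4+2=10  i=0*2+0=0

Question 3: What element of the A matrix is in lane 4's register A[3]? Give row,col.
lane 4⇒4/4=1, 4 mod 4=0
i=3  r:1+8⇒9  c:2·0+1⇒1

9,1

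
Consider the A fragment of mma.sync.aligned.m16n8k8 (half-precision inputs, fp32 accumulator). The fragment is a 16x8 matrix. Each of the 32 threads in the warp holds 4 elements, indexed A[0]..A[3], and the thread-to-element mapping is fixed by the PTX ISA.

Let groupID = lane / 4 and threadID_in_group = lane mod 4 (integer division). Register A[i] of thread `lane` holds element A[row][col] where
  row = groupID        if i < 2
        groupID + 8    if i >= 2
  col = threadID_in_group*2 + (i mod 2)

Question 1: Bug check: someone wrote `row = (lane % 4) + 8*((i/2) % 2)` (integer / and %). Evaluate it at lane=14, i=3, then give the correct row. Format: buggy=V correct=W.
buggy=10 correct=11

`(lane % 4) + 8*((i/2) % 2)`[14,3]->10
L=14->gid=14>>2=3, tid=14&3=2
[3]->row 3+8=11  col 2·2+1=5
row: 10 vs 11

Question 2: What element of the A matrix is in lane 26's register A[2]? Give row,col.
14,4

L=26->g=26>>2=6, t=26&3=2
[2]->row 6+8=14  col 2·2+0=4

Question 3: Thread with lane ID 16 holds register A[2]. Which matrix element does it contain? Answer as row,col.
12,0

16: gr=4,th=0
[2] (4+8,0*2+0) = (12,0)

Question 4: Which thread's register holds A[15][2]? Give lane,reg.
r=15⇒gr=7,Rb=1  c=2⇒th=1,odd=0
L=7*4+1=29  i=1*2+0=2

29,2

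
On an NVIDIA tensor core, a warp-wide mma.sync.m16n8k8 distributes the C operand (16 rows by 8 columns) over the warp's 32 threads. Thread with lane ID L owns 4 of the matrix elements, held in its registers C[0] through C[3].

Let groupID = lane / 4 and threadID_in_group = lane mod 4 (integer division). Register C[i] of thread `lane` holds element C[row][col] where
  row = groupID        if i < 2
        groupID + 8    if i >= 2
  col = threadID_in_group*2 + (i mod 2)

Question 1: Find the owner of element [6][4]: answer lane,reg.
26,0

r=6->g=6,rb=0  c=4->t=2,b0=0
L=6*4+2=26  i=0*2+0=0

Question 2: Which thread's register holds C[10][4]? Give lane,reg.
10,2

r=10→G=2,rhi=1  c=4→T=2,p=0
L=2*4+2=10  i=1*2+0=2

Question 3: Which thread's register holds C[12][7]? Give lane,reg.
r: 12->gid=4,r8=1  c: 7->tid=3,i&1=1
L=4*4+3=19  i=1*2+1=3

19,3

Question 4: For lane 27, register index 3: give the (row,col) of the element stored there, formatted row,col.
14,7

L=27→G=27>>2=6, T=27&3=3
[3]→row 6+8=14  col 3·2+1=7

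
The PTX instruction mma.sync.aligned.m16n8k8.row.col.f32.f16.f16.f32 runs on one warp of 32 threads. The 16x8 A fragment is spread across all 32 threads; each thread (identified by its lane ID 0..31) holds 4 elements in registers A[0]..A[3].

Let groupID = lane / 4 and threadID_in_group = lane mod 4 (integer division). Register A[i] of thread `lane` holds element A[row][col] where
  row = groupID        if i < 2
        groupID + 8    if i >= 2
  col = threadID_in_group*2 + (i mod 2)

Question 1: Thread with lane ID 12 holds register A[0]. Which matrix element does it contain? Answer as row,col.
3,0

L=12->gid=12>>2=3, tid=12&3=0
[0]->row 3+0=3  col 0·2+0=0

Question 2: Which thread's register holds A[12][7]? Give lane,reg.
19,3

r: 12->gid=4,r8=1  c: 7->tid=3,i&1=1
L=4*4+3=19  i=1*2+1=3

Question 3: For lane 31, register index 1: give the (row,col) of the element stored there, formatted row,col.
7,7

L=31->g=31>>2=7, t=31&3=3
[1]->row 7+0=7  col 3·2+1=7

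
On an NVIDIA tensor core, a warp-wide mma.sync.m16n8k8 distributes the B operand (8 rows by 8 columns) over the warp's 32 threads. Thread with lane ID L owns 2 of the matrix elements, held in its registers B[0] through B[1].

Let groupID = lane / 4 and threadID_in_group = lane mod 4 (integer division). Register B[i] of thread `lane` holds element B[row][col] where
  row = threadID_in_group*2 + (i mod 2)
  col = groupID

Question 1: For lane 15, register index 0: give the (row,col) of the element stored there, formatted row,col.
6,3

L=15=>grp=15>>2=3, tig=15&3=3
[0]=>row 3·2+0=6  col grp=3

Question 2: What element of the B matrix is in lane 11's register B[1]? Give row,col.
7,2

L=11→G=11>>2=2, T=11&3=3
[1]→row 3·2+1=7  col G=2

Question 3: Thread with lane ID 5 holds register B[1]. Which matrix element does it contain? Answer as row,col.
L=5→G=5>>2=1, T=5&3=1
[1]→row 1·2+1=3  col G=1

3,1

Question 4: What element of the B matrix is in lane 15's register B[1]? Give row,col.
7,3

lane 15: gid=3 (15/4), tid=3 (15%4)
i=1: r=3*2+1=7, c=gid=3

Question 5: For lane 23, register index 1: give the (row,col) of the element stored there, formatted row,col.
23: gid=5,tid=3
[1] (3*2+1,5) = (7,5)

7,5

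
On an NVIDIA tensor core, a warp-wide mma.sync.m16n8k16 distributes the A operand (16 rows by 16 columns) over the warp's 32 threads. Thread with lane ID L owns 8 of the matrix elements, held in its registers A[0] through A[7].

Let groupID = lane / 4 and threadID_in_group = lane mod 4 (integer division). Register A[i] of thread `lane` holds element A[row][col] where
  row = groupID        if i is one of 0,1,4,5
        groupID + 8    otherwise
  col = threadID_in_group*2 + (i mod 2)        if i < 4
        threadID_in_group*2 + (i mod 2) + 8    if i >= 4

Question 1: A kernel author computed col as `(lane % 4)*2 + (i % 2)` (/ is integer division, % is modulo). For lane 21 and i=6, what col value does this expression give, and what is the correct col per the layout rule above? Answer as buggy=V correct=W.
buggy=2 correct=10

`(lane % 4)*2 + (i % 2)`[21,6]->2
21: gid=5,tid=1
[6] (5+8,1*2+0+8) = (13,10)
col: 2 vs 10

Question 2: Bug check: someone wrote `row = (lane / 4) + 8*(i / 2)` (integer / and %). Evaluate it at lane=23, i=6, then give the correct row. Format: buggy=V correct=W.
`(lane / 4) + 8*(i / 2)`[23,6]=>29
lane 23: grp=5 (23/4), tig=3 (23%4)
i=6: r=5+8=13, c=3*2+0+8=14
row: 29 vs 13

buggy=29 correct=13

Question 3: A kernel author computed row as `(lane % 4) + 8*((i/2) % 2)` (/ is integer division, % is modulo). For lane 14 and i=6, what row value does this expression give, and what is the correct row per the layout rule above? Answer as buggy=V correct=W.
`(lane % 4) + 8*((i/2) % 2)`[14,6]->10
lane 14->14/4=3, 14 mod 4=2
i=6  r:3+8->11  c:2·2+0+8->12
row: 10 vs 11

buggy=10 correct=11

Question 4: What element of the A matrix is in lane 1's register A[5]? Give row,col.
0,11

1: grp=0,tig=1
[5] (0+0,1*2+1+8) = (0,11)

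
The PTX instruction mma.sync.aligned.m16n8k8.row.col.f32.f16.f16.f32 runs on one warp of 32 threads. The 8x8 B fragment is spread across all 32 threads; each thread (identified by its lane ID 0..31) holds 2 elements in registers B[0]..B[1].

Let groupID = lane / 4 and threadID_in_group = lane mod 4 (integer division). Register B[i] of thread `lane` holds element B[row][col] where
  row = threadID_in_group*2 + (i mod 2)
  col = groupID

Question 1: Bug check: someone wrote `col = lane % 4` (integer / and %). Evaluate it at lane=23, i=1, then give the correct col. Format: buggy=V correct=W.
buggy=3 correct=5

`lane % 4`[23,1]⇒3
23: gr=5,th=3
[1] (3*2+1,5) = (7,5)
col: 3 vs 5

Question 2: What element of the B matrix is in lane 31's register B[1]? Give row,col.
lane 31: gr=7 (31/4), th=3 (31%4)
i=1: r=3*2+1=7, c=gr=7

7,7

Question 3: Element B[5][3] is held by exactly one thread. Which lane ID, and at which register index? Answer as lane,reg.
c=3→G=3  r=5→T=2,p=1
L=3*4+2=14  i=1=1

14,1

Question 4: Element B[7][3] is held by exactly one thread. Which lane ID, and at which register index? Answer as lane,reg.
15,1

c=3⇒gr=3  r=7⇒th=3,odd=1
L=3*4+3=15  i=1=1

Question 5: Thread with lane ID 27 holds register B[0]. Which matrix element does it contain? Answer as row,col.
6,6

lane 27: gr=6 (27/4), th=3 (27%4)
i=0: r=3*2+0=6, c=gr=6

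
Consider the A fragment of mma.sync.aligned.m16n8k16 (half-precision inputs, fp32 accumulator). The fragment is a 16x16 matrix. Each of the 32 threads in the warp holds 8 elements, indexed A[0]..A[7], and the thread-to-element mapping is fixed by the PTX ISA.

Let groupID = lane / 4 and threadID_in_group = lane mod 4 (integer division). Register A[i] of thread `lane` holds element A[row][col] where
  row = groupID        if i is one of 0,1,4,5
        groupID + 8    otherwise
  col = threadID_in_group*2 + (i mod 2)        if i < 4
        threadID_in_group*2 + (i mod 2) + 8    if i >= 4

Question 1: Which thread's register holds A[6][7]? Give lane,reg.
27,1

r:6=>grp=6,rB=0  c:7=>cB=0,tig=3,lo=1
L=6*4+3=27  i=0*4+0*2+1=1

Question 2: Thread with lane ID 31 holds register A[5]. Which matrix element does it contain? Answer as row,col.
7,15

lane 31→31/4=7, 31 mod 4=3
i=5  r:7+0→7  c:2·3+1+8→15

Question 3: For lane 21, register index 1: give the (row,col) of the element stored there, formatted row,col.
lane 21: grp=5 (21/4), tig=1 (21%4)
i=1: r=5+0=5, c=1*2+1+0=3

5,3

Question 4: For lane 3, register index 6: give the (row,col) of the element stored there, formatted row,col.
lane 3: G=0 (3/4), T=3 (3%4)
i=6: r=0+8=8, c=3*2+0+8=14

8,14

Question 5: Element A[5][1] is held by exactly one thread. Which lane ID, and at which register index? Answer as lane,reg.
r: 5->gid=5,r8=0  c: 1->c8=0,tid=0,i&1=1
L=5*4+0=20  i=0*4+0*2+1=1

20,1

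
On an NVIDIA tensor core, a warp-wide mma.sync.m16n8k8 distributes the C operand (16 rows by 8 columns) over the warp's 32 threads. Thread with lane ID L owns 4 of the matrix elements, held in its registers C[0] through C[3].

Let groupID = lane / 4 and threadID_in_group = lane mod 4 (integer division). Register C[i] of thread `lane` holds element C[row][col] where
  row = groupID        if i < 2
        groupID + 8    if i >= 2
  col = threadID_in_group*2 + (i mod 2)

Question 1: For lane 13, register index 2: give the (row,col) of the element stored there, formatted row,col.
11,2

lane 13: G=3 (13/4), T=1 (13%4)
i=2: r=3+8=11, c=1*2+0=2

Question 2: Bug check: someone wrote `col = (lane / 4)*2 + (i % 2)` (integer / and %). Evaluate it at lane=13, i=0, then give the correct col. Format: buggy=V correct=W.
buggy=6 correct=2

`(lane / 4)*2 + (i % 2)`[13,0]->6
L=13->gid=13>>2=3, tid=13&3=1
[0]->row 3+0=3  col 1·2+0=2
col: 6 vs 2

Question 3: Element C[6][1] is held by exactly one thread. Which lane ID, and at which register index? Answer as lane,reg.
24,1

r=6->g=6,rb=0  c=1->t=0,b0=1
L=6*4+0=24  i=0*2+1=1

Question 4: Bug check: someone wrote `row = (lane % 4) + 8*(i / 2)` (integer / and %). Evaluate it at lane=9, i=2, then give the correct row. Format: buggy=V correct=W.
`(lane % 4) + 8*(i / 2)`[9,2]->9
9: g=2,t=1
[2] (2+8,1*2+0) = (10,2)
row: 9 vs 10

buggy=9 correct=10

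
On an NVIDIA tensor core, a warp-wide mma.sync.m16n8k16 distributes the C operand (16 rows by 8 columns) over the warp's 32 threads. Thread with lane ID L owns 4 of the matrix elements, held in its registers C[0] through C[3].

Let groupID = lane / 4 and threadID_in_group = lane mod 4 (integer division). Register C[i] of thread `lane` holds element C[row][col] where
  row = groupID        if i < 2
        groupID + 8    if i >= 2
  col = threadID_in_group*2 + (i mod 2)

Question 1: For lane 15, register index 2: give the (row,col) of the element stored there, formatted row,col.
11,6

lane 15=>15/4=3, 15 mod 4=3
i=2  r:3+8=>11  c:2·3+0=>6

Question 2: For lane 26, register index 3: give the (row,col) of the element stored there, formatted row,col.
14,5

L=26->gid=26>>2=6, tid=26&3=2
[3]->row 6+8=14  col 2·2+1=5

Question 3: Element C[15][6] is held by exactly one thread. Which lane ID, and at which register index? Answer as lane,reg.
r:15=>grp=7,rB=1  c:6=>tig=3,lo=0
L=7*4+3=31  i=1*2+0=2

31,2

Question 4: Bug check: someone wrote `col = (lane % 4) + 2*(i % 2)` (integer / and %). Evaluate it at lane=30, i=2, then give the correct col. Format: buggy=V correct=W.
`(lane % 4) + 2*(i % 2)`[30,2]->2
30: gid=7,tid=2
[2] (7+8,2*2+0) = (15,4)
col: 2 vs 4

buggy=2 correct=4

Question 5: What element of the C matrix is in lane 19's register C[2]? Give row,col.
lane 19: grp=4 (19/4), tig=3 (19%4)
i=2: r=4+8=12, c=3*2+0=6

12,6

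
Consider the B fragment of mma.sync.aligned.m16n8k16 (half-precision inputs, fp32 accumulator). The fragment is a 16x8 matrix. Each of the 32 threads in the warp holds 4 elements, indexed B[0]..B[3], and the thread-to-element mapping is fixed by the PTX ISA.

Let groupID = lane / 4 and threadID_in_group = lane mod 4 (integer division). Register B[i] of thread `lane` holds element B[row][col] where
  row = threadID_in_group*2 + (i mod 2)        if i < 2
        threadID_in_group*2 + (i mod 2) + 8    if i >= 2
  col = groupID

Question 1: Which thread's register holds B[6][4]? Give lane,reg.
c=4→G=4  r=6→rhi=0,T=3,p=0
L=4*4+3=19  i=0*2+0=0

19,0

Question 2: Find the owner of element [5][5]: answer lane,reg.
c:5=>grp=5  r:5=>rB=0,tig=2,lo=1
L=5*4+2=22  i=0*2+1=1

22,1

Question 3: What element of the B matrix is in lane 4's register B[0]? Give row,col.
0,1

4: g=1,t=0
[0] (0*2+0+0,1) = (0,1)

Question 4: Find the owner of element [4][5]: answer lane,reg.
c=5->g=5  r=4->rb=0,t=2,b0=0
L=5*4+2=22  i=0*2+0=0

22,0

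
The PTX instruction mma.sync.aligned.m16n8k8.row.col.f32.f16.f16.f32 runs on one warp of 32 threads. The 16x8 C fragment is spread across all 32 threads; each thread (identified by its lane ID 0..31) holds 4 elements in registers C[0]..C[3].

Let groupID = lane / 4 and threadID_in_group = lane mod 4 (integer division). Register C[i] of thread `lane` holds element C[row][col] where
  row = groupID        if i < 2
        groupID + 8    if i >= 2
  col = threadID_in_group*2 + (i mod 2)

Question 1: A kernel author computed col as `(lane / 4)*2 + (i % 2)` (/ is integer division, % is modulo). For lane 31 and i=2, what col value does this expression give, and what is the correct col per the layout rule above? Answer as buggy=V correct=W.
`(lane / 4)*2 + (i % 2)`[31,2]->14
L=31->g=31>>2=7, t=31&3=3
[2]->row 7+8=15  col 3·2+0=6
col: 14 vs 6

buggy=14 correct=6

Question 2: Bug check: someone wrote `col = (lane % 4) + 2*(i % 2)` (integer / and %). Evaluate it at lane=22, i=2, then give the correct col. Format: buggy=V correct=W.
buggy=2 correct=4

`(lane % 4) + 2*(i % 2)`[22,2]->2
22: g=5,t=2
[2] (5+8,2*2+0) = (13,4)
col: 2 vs 4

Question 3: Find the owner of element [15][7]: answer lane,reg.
31,3

r:15=>grp=7,rB=1  c:7=>tig=3,lo=1
L=7*4+3=31  i=1*2+1=3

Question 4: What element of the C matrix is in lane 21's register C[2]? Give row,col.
21: grp=5,tig=1
[2] (5+8,1*2+0) = (13,2)

13,2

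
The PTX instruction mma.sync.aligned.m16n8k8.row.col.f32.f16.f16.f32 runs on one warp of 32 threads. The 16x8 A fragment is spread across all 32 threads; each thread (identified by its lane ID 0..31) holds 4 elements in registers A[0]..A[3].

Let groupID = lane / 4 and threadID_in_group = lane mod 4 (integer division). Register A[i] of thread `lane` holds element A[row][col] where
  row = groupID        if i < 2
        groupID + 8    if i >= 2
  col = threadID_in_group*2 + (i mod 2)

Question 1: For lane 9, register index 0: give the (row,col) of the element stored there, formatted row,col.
L=9=>grp=9>>2=2, tig=9&3=1
[0]=>row 2+0=2  col 1·2+0=2

2,2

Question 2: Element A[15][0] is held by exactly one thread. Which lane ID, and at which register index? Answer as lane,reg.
28,2

r: 15->gid=7,r8=1  c: 0->tid=0,i&1=0
L=7*4+0=28  i=1*2+0=2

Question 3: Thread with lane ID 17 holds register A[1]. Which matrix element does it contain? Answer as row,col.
4,3

17: gid=4,tid=1
[1] (4+0,1*2+1) = (4,3)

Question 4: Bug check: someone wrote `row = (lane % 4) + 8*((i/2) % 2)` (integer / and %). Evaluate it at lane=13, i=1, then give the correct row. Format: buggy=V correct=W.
`(lane % 4) + 8*((i/2) % 2)`[13,1]->1
13: g=3,t=1
[1] (3+0,1*2+1) = (3,3)
row: 1 vs 3

buggy=1 correct=3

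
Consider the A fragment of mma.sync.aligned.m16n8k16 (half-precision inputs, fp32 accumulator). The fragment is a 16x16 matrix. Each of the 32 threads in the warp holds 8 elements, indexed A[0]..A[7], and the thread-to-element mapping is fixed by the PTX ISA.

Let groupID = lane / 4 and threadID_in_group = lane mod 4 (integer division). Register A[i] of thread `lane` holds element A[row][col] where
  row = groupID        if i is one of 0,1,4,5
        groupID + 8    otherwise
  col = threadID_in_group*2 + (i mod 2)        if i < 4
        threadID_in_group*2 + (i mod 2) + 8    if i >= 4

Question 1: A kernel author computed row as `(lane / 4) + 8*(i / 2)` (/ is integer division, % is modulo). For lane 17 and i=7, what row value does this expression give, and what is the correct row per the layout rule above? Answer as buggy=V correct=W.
buggy=28 correct=12

`(lane / 4) + 8*(i / 2)`[17,7]→28
lane 17→17/4=4, 17 mod 4=1
i=7  r:4+8→12  c:2·1+1+8→11
row: 28 vs 12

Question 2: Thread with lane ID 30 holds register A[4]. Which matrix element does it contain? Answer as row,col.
7,12

lane 30->30/4=7, 30 mod 4=2
i=4  r:7+0->7  c:2·2+0+8->12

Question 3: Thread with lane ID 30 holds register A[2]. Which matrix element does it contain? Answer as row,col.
15,4

30: grp=7,tig=2
[2] (7+8,2*2+0+0) = (15,4)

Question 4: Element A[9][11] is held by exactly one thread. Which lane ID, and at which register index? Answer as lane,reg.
r:9=>grp=1,rB=1  c:11=>cB=1,tig=1,lo=1
L=1*4+1=5  i=1*4+1*2+1=7

5,7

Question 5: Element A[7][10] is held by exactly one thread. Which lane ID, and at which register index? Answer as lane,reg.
r=7→G=7,rhi=0  c=10→chi=1,T=1,p=0
L=7*4+1=29  i=1*4+0*2+0=4

29,4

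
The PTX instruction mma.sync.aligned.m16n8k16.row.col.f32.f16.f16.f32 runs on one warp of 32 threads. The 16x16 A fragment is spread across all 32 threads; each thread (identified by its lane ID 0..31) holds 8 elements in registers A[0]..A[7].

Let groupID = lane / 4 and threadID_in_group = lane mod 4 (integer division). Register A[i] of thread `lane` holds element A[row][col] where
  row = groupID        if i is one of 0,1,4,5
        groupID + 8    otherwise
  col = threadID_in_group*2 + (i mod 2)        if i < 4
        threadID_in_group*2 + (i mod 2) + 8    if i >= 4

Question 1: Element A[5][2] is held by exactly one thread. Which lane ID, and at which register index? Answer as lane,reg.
21,0

r=5->g=5,rb=0  c=2->cb=0,t=1,b0=0
L=5*4+1=21  i=0*4+0*2+0=0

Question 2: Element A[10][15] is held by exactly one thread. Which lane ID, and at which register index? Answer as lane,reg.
11,7

r:10=>grp=2,rB=1  c:15=>cB=1,tig=3,lo=1
L=2*4+3=11  i=1*4+1*2+1=7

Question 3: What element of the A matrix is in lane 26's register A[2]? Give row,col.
lane 26: G=6 (26/4), T=2 (26%4)
i=2: r=6+8=14, c=2*2+0+0=4

14,4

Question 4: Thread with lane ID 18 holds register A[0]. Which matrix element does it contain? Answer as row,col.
L=18→G=18>>2=4, T=18&3=2
[0]→row 4+0=4  col 2·2+0+0=4

4,4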